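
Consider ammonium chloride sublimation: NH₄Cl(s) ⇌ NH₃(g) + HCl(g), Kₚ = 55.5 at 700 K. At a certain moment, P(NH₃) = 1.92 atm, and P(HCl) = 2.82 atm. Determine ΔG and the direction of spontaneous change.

ΔG = -13.5 kJ/mol; the forward reaction is spontaneous

(NH₄Cl is a pure solid — omitted from Qₚ.)
Qₚ = P(NH₃)·P(HCl) = (1.92)·(2.82) = 5.41
ΔG = RT ln(Qₚ/Kₚ) = (8.314 J mol⁻¹ K⁻¹)(700 K) × ln(5.41/55.5)
   = (5.820 kJ/mol)(-2.328) = -13.5 kJ/mol
ΔG < 0, so the forward reaction is spontaneous (proceeds forward).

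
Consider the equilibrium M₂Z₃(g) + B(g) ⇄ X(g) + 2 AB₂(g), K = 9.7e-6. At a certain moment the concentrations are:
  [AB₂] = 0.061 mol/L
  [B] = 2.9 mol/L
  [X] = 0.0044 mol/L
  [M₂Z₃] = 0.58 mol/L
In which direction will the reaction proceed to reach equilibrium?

neither direction; the system is at equilibrium

Q = [X]·[AB₂]² / ([M₂Z₃]·[B]) = (0.0044)·(0.061)² / ((0.58)·(2.9)) = 9.7e-6
Q = 9.7e-6 = K, so the system is already at equilibrium.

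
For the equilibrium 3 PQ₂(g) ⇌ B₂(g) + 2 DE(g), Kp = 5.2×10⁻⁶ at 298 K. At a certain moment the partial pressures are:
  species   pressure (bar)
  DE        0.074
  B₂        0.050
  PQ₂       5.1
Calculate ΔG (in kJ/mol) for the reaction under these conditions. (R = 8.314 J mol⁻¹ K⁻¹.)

ΔG = -2.29 kJ/mol

Qp = P(B₂)·P(DE)² / P(PQ₂)³ = (0.050)·(0.074)² / (5.1)³ = 2.06×10⁻⁶
ΔG = RT ln(Qp/Kp) = (8.314 J mol⁻¹ K⁻¹)(298 K) × ln(2.06×10⁻⁶/5.2×10⁻⁶)
   = (2.478 kJ/mol)(-0.9260) = -2.29 kJ/mol
ΔG < 0, so the forward reaction is spontaneous (proceeds forward).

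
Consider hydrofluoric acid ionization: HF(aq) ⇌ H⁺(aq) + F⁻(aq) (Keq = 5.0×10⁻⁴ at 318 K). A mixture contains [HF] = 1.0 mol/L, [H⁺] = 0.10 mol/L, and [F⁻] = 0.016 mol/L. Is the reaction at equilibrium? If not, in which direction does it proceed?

to the left

Q = [H⁺]·[F⁻] / [HF] = (0.10)·(0.016) / (1.0) = 0.0016
Q = 0.0016 > Keq = 5.0×10⁻⁴, so the reverse reaction proceeds.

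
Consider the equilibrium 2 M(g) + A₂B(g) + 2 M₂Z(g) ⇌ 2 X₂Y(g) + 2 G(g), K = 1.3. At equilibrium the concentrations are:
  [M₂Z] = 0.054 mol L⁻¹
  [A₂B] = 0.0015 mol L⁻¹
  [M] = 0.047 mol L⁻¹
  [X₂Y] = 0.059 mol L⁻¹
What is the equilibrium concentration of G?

At equilibrium, K = [X₂Y]²·[G]² / ([M]²·[A₂B]·[M₂Z]²) = 1.3.
(0.059)²·([G])² / ((0.047)²·(0.0015)·(0.054)²) = 1.3
[G]² = 3.61×10⁻⁶ ⇒ [G] = 0.0019 mol L⁻¹

[G] = 0.0019 mol L⁻¹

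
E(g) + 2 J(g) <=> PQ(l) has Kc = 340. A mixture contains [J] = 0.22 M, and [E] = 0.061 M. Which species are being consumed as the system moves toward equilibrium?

(PQ is a pure liquid — omitted from Qc.)
Qc = 1 / ([E]·[J]²) = 1 / ((0.061)·(0.22)²) = 340
Qc = 340 = Kc; the system is at equilibrium.

none (at equilibrium)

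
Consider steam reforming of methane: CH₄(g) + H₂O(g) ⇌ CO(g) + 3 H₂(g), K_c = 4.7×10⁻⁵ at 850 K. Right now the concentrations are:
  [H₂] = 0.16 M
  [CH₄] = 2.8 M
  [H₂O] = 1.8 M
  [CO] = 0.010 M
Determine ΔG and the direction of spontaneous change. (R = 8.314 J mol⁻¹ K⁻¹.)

ΔG = -12.4 kJ/mol; the forward reaction is spontaneous

Q_c = [CO]·[H₂]³ / ([CH₄]·[H₂O]) = (0.010)·(0.16)³ / ((2.8)·(1.8)) = 8.13×10⁻⁶
ΔG = RT ln(Q_c/K_c) = (8.314 J mol⁻¹ K⁻¹)(850 K) × ln(8.13×10⁻⁶/4.7×10⁻⁵)
   = (7.067 kJ/mol)(-1.755) = -12.4 kJ/mol
ΔG < 0, so the forward reaction is spontaneous (proceeds forward).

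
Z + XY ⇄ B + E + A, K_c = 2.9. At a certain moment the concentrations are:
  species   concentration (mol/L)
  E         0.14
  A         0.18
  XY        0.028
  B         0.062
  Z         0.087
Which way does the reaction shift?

Q_c = [B]·[E]·[A] / ([Z]·[XY]) = (0.062)·(0.14)·(0.18) / ((0.087)·(0.028)) = 0.64
Q_c = 0.64 < K_c = 2.9, so the forward reaction proceeds.

in the forward direction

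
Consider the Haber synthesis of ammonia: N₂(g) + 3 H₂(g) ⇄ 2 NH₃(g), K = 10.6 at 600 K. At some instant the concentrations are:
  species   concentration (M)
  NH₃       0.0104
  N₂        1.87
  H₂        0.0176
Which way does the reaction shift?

Q = [NH₃]² / ([N₂]·[H₂]³) = (0.0104)² / ((1.87)·(0.0176)³) = 10.6
Q = 10.6 = K, so the system is already at equilibrium.

neither direction; the system is at equilibrium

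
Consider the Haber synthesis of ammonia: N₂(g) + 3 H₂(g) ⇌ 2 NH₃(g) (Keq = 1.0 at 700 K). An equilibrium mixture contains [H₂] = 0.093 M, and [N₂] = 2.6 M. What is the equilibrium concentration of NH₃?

At equilibrium, Keq = [NH₃]² / ([N₂]·[H₂]³) = 1.0.
([NH₃])² / ((2.6)·(0.093)³) = 1.0
[NH₃]² = 0.00209 ⇒ [NH₃] = 0.046 M

[NH₃] = 0.046 M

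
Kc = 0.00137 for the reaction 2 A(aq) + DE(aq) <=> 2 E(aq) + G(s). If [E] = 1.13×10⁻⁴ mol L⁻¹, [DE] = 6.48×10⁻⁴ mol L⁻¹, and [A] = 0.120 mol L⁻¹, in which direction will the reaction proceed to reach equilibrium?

(G is a pure solid — omitted from Qc.)
Qc = [E]² / ([A]²·[DE]) = (1.13×10⁻⁴)² / ((0.120)²·(6.48×10⁻⁴)) = 0.00137
Qc = 0.00137 = Kc, so the system is already at equilibrium.

neither direction; the system is at equilibrium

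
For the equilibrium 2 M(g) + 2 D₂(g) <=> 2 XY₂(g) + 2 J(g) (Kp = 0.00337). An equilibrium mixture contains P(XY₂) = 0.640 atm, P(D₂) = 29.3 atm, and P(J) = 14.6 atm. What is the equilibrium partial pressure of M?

P(M) = 5.49 atm

At equilibrium, Kp = P(XY₂)²·P(J)² / (P(M)²·P(D₂)²) = 0.00337.
(0.640)²·(14.6)² / ((P(M))²·(29.3)²) = 0.00337
P(M)² = 30.2 ⇒ P(M) = 5.49 atm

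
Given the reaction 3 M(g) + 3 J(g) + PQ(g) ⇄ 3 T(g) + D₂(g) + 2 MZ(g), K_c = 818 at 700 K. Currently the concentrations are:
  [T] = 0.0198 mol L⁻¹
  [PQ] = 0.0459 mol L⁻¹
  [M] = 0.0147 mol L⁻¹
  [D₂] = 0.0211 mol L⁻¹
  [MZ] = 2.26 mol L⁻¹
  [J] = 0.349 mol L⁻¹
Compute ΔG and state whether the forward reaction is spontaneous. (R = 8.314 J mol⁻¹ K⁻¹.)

ΔG = -10.5 kJ/mol; the forward reaction is spontaneous

Q_c = [T]³·[D₂]·[MZ]² / ([M]³·[J]³·[PQ]) = (0.0198)³·(0.0211)·(2.26)² / ((0.0147)³·(0.349)³·(0.0459)) = 135
ΔG = RT ln(Q_c/K_c) = (8.314 J mol⁻¹ K⁻¹)(700 K) × ln(135/818)
   = (5.820 kJ/mol)(-1.802) = -10.5 kJ/mol
ΔG < 0, so the forward reaction is spontaneous (proceeds forward).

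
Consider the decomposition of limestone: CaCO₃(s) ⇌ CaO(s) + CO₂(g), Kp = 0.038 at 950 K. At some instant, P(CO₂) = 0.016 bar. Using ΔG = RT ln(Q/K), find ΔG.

(CaCO₃, CaO are pure solids — omitted from Qp.)
Qp = P(CO₂) = 0.0160
ΔG = RT ln(Qp/Kp) = (8.314 J mol⁻¹ K⁻¹)(950 K) × ln(0.0160/0.038)
   = (7.898 kJ/mol)(-0.8650) = -6.83 kJ/mol
ΔG < 0, so the forward reaction is spontaneous (proceeds forward).

ΔG = -6.83 kJ/mol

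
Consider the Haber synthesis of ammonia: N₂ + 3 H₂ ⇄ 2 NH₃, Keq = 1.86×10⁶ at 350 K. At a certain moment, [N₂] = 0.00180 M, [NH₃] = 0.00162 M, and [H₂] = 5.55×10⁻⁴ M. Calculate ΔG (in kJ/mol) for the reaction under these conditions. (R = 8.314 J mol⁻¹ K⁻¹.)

Q = [NH₃]² / ([N₂]·[H₂]³) = (0.00162)² / ((0.00180)·(5.55×10⁻⁴)³) = 8.53×10⁶
ΔG = RT ln(Q/Keq) = (8.314 J mol⁻¹ K⁻¹)(350 K) × ln(8.53×10⁶/1.86×10⁶)
   = (2.910 kJ/mol)(1.523) = 4.43 kJ/mol
ΔG > 0, so the forward reaction is non-spontaneous (proceeds in reverse).

ΔG = 4.43 kJ/mol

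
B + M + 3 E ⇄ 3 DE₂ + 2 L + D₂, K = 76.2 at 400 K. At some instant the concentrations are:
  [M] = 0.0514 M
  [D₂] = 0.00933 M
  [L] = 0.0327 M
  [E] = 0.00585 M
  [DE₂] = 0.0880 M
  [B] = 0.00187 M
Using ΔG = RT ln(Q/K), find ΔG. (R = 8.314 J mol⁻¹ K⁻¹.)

Q = [DE₂]³·[L]²·[D₂] / ([B]·[M]·[E]³) = (0.0880)³·(0.0327)²·(0.00933) / ((0.00187)·(0.0514)·(0.00585)³) = 353
ΔG = RT ln(Q/K) = (8.314 J mol⁻¹ K⁻¹)(400 K) × ln(353/76.2)
   = (3.326 kJ/mol)(1.533) = 5.10 kJ/mol
ΔG > 0, so the forward reaction is non-spontaneous (proceeds in reverse).

ΔG = 5.10 kJ/mol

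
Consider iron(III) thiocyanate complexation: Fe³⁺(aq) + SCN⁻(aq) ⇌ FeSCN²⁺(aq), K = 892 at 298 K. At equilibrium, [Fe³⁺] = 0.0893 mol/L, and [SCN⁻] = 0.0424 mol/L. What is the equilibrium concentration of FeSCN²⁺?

At equilibrium, K = [FeSCN²⁺] / ([Fe³⁺]·[SCN⁻]) = 892.
([FeSCN²⁺]) / ((0.0893)·(0.0424)) = 892
[FeSCN²⁺] = 3.38 mol/L

[FeSCN²⁺] = 3.38 mol/L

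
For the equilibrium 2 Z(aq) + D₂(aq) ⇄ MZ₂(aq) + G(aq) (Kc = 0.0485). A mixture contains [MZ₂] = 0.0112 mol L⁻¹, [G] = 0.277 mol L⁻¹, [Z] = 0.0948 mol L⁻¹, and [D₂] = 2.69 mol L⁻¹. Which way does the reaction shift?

Qc = [MZ₂]·[G] / ([Z]²·[D₂]) = (0.0112)·(0.277) / ((0.0948)²·(2.69)) = 0.128
Qc = 0.128 > Kc = 0.0485, so the reverse reaction proceeds.

in the reverse direction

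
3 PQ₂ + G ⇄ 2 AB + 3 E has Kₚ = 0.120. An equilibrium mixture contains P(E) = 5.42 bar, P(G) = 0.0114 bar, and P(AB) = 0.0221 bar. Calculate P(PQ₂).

At equilibrium, Kₚ = P(AB)²·P(E)³ / (P(PQ₂)³·P(G)) = 0.120.
(0.0221)²·(5.42)³ / ((P(PQ₂))³·(0.0114)) = 0.120
P(PQ₂)³ = 56.8 ⇒ P(PQ₂) = 3.85 bar

P(PQ₂) = 3.85 bar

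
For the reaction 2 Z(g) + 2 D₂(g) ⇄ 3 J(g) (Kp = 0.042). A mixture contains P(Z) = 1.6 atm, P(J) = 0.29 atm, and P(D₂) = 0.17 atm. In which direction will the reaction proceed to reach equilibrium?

toward reactants

Qp = P(J)³ / (P(Z)²·P(D₂)²) = (0.29)³ / ((1.6)²·(0.17)²) = 0.33
Qp = 0.33 > Kp = 0.042, so the reverse reaction proceeds.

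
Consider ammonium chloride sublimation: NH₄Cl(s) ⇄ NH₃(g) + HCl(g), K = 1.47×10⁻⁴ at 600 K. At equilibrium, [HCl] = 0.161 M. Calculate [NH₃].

[NH₃] = 9.13×10⁻⁴ M

(NH₄Cl is a pure solid — omitted from K.)
At equilibrium, K = [NH₃]·[HCl] = 1.47×10⁻⁴.
([NH₃])·(0.161) = 1.47×10⁻⁴
[NH₃] = 9.13×10⁻⁴ M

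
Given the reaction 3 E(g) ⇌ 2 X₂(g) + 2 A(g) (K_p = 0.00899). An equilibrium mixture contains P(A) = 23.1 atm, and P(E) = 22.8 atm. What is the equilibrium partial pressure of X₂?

P(X₂) = 0.447 atm

At equilibrium, K_p = P(X₂)²·P(A)² / P(E)³ = 0.00899.
(P(X₂))²·(23.1)² / (22.8)³ = 0.00899
P(X₂)² = 0.200 ⇒ P(X₂) = 0.447 atm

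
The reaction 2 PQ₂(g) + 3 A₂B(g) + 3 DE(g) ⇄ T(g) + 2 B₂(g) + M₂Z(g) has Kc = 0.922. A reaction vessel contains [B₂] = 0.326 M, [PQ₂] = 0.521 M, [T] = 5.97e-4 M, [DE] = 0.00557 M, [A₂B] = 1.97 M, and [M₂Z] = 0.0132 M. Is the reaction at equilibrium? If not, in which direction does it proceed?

reverse (toward reactants)

Qc = [T]·[B₂]²·[M₂Z] / ([PQ₂]²·[A₂B]³·[DE]³) = (5.97e-4)·(0.326)²·(0.0132) / ((0.521)²·(1.97)³·(0.00557)³) = 2.34
Qc = 2.34 > Kc = 0.922, so the reverse reaction proceeds.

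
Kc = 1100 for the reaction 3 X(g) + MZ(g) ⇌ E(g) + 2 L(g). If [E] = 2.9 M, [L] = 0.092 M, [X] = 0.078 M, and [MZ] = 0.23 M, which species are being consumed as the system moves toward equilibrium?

X, MZ (reactants)

Qc = [E]·[L]² / ([X]³·[MZ]) = (2.9)·(0.092)² / ((0.078)³·(0.23)) = 220
Qc = 220 < Kc = 1100: net forward reaction.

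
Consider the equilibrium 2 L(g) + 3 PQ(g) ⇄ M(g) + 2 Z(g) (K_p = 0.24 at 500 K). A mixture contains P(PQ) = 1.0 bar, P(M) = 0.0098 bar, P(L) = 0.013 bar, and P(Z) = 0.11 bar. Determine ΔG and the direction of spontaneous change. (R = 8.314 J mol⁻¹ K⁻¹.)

ΔG = 4.46 kJ/mol; the forward reaction is non-spontaneous

Q_p = P(M)·P(Z)² / (P(L)²·P(PQ)³) = (0.0098)·(0.11)² / ((0.013)²·(1.0)³) = 0.702
ΔG = RT ln(Q_p/K_p) = (8.314 J mol⁻¹ K⁻¹)(500 K) × ln(0.702/0.24)
   = (4.157 kJ/mol)(1.073) = 4.46 kJ/mol
ΔG > 0, so the forward reaction is non-spontaneous (proceeds in reverse).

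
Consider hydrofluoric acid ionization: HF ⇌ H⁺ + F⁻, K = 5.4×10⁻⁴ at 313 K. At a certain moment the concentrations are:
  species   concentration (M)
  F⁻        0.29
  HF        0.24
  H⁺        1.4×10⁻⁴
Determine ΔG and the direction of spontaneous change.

Q = [H⁺]·[F⁻] / [HF] = (1.4×10⁻⁴)·(0.29) / (0.24) = 1.69×10⁻⁴
ΔG = RT ln(Q/K) = (8.314 J mol⁻¹ K⁻¹)(313 K) × ln(1.69×10⁻⁴/5.4×10⁻⁴)
   = (2.602 kJ/mol)(-1.162) = -3.02 kJ/mol
ΔG < 0, so the forward reaction is spontaneous (proceeds forward).

ΔG = -3.02 kJ/mol; the forward reaction is spontaneous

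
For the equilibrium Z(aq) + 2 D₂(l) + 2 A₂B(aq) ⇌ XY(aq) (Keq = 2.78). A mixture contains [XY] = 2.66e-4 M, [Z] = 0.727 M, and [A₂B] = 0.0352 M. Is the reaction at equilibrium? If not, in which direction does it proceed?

toward products

(D₂ is a pure liquid — omitted from Q.)
Q = [XY] / ([Z]·[A₂B]²) = (2.66e-4) / ((0.727)·(0.0352)²) = 0.295
Q = 0.295 < Keq = 2.78, so the forward reaction proceeds.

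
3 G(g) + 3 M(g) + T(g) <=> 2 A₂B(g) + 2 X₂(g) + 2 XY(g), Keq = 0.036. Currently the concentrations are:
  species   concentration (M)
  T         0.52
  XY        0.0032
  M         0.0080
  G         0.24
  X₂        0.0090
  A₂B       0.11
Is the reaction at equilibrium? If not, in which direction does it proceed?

Q = [A₂B]²·[X₂]²·[XY]² / ([G]³·[M]³·[T]) = (0.11)²·(0.0090)²·(0.0032)² / ((0.24)³·(0.0080)³·(0.52)) = 0.0027
Q = 0.0027 < Keq = 0.036, so the forward reaction proceeds.

in the forward direction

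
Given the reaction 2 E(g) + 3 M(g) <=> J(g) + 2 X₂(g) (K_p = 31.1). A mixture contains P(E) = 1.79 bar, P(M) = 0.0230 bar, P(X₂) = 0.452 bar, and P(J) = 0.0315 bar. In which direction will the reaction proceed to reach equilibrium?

reverse (toward reactants)

Q_p = P(J)·P(X₂)² / (P(E)²·P(M)³) = (0.0315)·(0.452)² / ((1.79)²·(0.0230)³) = 165
Q_p = 165 > K_p = 31.1, so the reverse reaction proceeds.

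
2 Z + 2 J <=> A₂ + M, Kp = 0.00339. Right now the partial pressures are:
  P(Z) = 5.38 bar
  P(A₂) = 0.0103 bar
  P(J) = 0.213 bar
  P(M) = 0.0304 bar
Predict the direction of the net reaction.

in the forward direction

Qp = P(A₂)·P(M) / (P(Z)²·P(J)²) = (0.0103)·(0.0304) / ((5.38)²·(0.213)²) = 2.38×10⁻⁴
Qp = 2.38×10⁻⁴ < Kp = 0.00339, so the forward reaction proceeds.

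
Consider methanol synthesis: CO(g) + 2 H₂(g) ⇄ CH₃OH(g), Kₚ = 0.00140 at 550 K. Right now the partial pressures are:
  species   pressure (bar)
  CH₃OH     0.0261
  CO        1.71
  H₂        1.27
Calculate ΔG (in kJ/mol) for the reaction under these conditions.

Qₚ = P(CH₃OH) / (P(CO)·P(H₂)²) = (0.0261) / ((1.71)·(1.27)²) = 0.00946
ΔG = RT ln(Qₚ/Kₚ) = (8.314 J mol⁻¹ K⁻¹)(550 K) × ln(0.00946/0.00140)
   = (4.573 kJ/mol)(1.911) = 8.74 kJ/mol
ΔG > 0, so the forward reaction is non-spontaneous (proceeds in reverse).

ΔG = 8.74 kJ/mol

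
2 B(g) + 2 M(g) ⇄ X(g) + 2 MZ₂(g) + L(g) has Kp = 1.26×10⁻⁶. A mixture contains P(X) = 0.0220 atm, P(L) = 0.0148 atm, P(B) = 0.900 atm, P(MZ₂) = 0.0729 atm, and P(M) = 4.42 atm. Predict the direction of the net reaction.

to the right

Qp = P(X)·P(MZ₂)²·P(L) / (P(B)²·P(M)²) = (0.0220)·(0.0729)²·(0.0148) / ((0.900)²·(4.42)²) = 1.09×10⁻⁷
Qp = 1.09×10⁻⁷ < Kp = 1.26×10⁻⁶, so the forward reaction proceeds.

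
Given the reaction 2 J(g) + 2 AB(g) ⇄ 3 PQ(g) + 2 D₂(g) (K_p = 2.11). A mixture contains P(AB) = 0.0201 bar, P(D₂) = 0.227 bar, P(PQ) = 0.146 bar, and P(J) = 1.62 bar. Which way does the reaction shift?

Q_p = P(PQ)³·P(D₂)² / (P(J)²·P(AB)²) = (0.146)³·(0.227)² / ((1.62)²·(0.0201)²) = 0.151
Q_p = 0.151 < K_p = 2.11, so the forward reaction proceeds.

to the right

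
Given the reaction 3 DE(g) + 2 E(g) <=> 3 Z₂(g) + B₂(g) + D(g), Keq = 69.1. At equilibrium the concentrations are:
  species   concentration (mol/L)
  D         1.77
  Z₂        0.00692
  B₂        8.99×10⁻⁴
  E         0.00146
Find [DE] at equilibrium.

At equilibrium, Keq = [Z₂]³·[B₂]·[D] / ([DE]³·[E]²) = 69.1.
(0.00692)³·(8.99×10⁻⁴)·(1.77) / (([DE])³·(0.00146)²) = 69.1
[DE]³ = 3.58×10⁻⁶ ⇒ [DE] = 0.0153 mol/L

[DE] = 0.0153 mol/L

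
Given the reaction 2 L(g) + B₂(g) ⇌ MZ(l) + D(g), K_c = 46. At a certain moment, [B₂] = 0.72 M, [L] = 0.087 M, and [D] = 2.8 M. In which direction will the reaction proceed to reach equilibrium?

(MZ is a pure liquid — omitted from Q_c.)
Q_c = [D] / ([L]²·[B₂]) = (2.8) / ((0.087)²·(0.72)) = 510
Q_c = 510 > K_c = 46, so the reverse reaction proceeds.

reverse (toward reactants)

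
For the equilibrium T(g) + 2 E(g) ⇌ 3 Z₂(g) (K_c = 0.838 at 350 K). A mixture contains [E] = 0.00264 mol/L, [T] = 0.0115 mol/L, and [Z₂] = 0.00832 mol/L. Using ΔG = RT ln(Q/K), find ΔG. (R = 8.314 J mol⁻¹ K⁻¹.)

Q_c = [Z₂]³ / ([T]·[E]²) = (0.00832)³ / ((0.0115)·(0.00264)²) = 7.19
ΔG = RT ln(Q_c/K_c) = (8.314 J mol⁻¹ K⁻¹)(350 K) × ln(7.19/0.838)
   = (2.910 kJ/mol)(2.149) = 6.25 kJ/mol
ΔG > 0, so the forward reaction is non-spontaneous (proceeds in reverse).

ΔG = 6.25 kJ/mol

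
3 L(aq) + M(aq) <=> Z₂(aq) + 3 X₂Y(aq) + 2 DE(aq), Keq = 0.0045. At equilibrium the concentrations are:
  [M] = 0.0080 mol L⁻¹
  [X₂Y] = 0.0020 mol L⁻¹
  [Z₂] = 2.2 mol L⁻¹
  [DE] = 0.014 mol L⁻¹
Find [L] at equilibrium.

[L] = 0.0046 mol L⁻¹

At equilibrium, Keq = [Z₂]·[X₂Y]³·[DE]² / ([L]³·[M]) = 0.0045.
(2.2)·(0.0020)³·(0.014)² / (([L])³·(0.0080)) = 0.0045
[L]³ = 9.58×10⁻⁸ ⇒ [L] = 0.0046 mol L⁻¹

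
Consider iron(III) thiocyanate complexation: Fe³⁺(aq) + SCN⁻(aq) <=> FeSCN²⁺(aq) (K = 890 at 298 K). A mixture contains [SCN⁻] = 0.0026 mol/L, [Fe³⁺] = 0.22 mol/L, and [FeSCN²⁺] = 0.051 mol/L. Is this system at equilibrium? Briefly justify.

Q = [FeSCN²⁺] / ([Fe³⁺]·[SCN⁻]) = (0.051) / ((0.22)·(0.0026)) = 89
Q = 89 < K = 890: net forward reaction.

no; Q < K, reaction proceeds forward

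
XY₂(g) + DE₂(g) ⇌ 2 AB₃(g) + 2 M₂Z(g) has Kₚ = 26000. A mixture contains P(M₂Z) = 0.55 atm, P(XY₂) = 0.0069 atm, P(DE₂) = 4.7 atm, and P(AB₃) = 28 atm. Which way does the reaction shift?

Qₚ = P(AB₃)²·P(M₂Z)² / (P(XY₂)·P(DE₂)) = (28)²·(0.55)² / ((0.0069)·(4.7)) = 7300
Qₚ = 7300 < Kₚ = 26000, so the forward reaction proceeds.

in the forward direction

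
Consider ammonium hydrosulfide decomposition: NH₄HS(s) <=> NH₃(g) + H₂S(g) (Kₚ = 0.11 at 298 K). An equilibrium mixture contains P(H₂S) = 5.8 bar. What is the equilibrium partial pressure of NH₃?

(NH₄HS is a pure solid — omitted from Kₚ.)
At equilibrium, Kₚ = P(NH₃)·P(H₂S) = 0.11.
(P(NH₃))·(5.8) = 0.11
P(NH₃) = 0.0190 = 0.019 bar

P(NH₃) = 0.019 bar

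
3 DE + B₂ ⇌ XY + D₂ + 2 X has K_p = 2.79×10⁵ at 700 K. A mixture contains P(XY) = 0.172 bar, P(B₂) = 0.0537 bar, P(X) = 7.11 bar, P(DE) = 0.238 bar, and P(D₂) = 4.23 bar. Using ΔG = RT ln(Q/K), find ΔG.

ΔG = -9.91 kJ/mol

Q_p = P(XY)·P(D₂)·P(X)² / (P(DE)³·P(B₂)) = (0.172)·(4.23)·(7.11)² / ((0.238)³·(0.0537)) = 50800
ΔG = RT ln(Q_p/K_p) = (8.314 J mol⁻¹ K⁻¹)(700 K) × ln(50800/2.79×10⁵)
   = (5.820 kJ/mol)(-1.703) = -9.91 kJ/mol
ΔG < 0, so the forward reaction is spontaneous (proceeds forward).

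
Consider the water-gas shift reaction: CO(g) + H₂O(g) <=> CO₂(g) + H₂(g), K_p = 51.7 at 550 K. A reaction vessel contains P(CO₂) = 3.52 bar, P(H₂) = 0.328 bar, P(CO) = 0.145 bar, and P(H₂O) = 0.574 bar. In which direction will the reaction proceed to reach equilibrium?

to the right

Q_p = P(CO₂)·P(H₂) / (P(CO)·P(H₂O)) = (3.52)·(0.328) / ((0.145)·(0.574)) = 13.9
Q_p = 13.9 < K_p = 51.7, so the forward reaction proceeds.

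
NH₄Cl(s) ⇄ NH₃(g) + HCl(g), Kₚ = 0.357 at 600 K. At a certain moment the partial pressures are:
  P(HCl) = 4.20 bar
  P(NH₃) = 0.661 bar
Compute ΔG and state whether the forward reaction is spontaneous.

(NH₄Cl is a pure solid — omitted from Qₚ.)
Qₚ = P(NH₃)·P(HCl) = (0.661)·(4.20) = 2.78
ΔG = RT ln(Qₚ/Kₚ) = (8.314 J mol⁻¹ K⁻¹)(600 K) × ln(2.78/0.357)
   = (4.988 kJ/mol)(2.052) = 10.2 kJ/mol
ΔG > 0, so the forward reaction is non-spontaneous (proceeds in reverse).

ΔG = 10.2 kJ/mol; the forward reaction is non-spontaneous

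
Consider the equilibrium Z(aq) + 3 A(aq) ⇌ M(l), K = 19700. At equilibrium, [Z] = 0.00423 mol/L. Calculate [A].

(M is a pure liquid — omitted from K.)
At equilibrium, K = 1 / ([Z]·[A]³) = 19700.
1 / ((0.00423)·([A])³) = 19700
[A]³ = 0.0120 ⇒ [A] = 0.229 mol/L

[A] = 0.229 mol/L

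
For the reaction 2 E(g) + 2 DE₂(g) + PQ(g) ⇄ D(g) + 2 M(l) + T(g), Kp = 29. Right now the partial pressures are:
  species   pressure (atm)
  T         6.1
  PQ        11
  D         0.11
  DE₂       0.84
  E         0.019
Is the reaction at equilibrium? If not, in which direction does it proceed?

in the reverse direction

(M is a pure liquid — omitted from Qp.)
Qp = P(D)·P(T) / (P(E)²·P(DE₂)²·P(PQ)) = (0.11)·(6.1) / ((0.019)²·(0.84)²·(11)) = 240
Qp = 240 > Kp = 29, so the reverse reaction proceeds.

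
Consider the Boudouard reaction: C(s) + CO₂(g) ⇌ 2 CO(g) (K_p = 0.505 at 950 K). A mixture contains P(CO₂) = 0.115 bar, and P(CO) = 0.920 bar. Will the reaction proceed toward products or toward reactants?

(C is a pure solid — omitted from Q_p.)
Q_p = P(CO)² / P(CO₂) = (0.920)² / (0.115) = 7.36
Q_p = 7.36 > K_p = 0.505, so the reverse reaction proceeds.

to the left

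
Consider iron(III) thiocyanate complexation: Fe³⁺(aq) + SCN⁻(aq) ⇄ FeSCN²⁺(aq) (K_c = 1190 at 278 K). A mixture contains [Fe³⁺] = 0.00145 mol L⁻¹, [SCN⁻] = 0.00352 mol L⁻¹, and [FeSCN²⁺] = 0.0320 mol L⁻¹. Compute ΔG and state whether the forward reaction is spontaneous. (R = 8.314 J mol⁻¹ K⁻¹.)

ΔG = 3.84 kJ/mol; the forward reaction is non-spontaneous

Q_c = [FeSCN²⁺] / ([Fe³⁺]·[SCN⁻]) = (0.0320) / ((0.00145)·(0.00352)) = 6270
ΔG = RT ln(Q_c/K_c) = (8.314 J mol⁻¹ K⁻¹)(278 K) × ln(6270/1190)
   = (2.311 kJ/mol)(1.662) = 3.84 kJ/mol
ΔG > 0, so the forward reaction is non-spontaneous (proceeds in reverse).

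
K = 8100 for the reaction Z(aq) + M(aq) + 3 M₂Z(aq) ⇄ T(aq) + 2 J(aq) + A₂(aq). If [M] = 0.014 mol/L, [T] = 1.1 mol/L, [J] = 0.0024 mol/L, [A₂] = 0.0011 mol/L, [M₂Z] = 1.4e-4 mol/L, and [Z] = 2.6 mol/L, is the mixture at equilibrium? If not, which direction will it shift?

no; Q > K, reaction proceeds in reverse

Q = [T]·[J]²·[A₂] / ([Z]·[M]·[M₂Z]³) = (1.1)·(0.0024)²·(0.0011) / ((2.6)·(0.014)·(1.4e-4)³) = 70000
Q = 70000 > K = 8100: net reverse reaction.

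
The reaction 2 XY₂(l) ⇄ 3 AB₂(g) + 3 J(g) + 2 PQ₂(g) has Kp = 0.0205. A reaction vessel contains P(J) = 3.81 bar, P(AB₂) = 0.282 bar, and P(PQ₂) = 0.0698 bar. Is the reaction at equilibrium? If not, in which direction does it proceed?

in the forward direction

(XY₂ is a pure liquid — omitted from Qp.)
Qp = P(AB₂)³·P(J)³·P(PQ₂)² = (0.282)³·(3.81)³·(0.0698)² = 0.00604
Qp = 0.00604 < Kp = 0.0205, so the forward reaction proceeds.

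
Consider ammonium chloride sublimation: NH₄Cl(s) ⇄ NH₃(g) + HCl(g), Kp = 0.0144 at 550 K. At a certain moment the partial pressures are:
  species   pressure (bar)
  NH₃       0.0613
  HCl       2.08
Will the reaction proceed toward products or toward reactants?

toward reactants

(NH₄Cl is a pure solid — omitted from Qp.)
Qp = P(NH₃)·P(HCl) = (0.0613)·(2.08) = 0.128
Qp = 0.128 > Kp = 0.0144, so the reverse reaction proceeds.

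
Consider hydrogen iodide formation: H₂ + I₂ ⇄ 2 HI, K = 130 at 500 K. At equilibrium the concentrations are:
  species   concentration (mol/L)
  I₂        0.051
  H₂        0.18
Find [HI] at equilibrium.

[HI] = 1.1 mol/L

At equilibrium, K = [HI]² / ([H₂]·[I₂]) = 130.
([HI])² / ((0.18)·(0.051)) = 130
[HI]² = 1.19 ⇒ [HI] = 1.1 mol/L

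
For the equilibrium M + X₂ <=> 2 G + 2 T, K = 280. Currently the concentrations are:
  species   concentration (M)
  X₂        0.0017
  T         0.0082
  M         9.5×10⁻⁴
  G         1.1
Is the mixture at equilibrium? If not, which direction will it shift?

no; Q < K, reaction proceeds forward

Q = [G]²·[T]² / ([M]·[X₂]) = (1.1)²·(0.0082)² / ((9.5×10⁻⁴)·(0.0017)) = 50
Q = 50 < K = 280: net forward reaction.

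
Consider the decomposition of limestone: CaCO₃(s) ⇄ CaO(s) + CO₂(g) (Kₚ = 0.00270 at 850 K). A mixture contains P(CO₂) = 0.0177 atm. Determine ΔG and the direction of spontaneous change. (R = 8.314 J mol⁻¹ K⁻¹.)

ΔG = 13.3 kJ/mol; the forward reaction is non-spontaneous

(CaCO₃, CaO are pure solids — omitted from Qₚ.)
Qₚ = P(CO₂) = 0.0177
ΔG = RT ln(Qₚ/Kₚ) = (8.314 J mol⁻¹ K⁻¹)(850 K) × ln(0.0177/0.00270)
   = (7.067 kJ/mol)(1.880) = 13.3 kJ/mol
ΔG > 0, so the forward reaction is non-spontaneous (proceeds in reverse).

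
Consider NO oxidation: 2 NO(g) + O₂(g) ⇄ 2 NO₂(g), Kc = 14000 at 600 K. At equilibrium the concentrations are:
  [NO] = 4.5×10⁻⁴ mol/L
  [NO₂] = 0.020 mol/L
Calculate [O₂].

[O₂] = 0.14 mol/L

At equilibrium, Kc = [NO₂]² / ([NO]²·[O₂]) = 14000.
(0.020)² / ((4.5×10⁻⁴)²·([O₂])) = 14000
[O₂] = 0.141 = 0.14 mol/L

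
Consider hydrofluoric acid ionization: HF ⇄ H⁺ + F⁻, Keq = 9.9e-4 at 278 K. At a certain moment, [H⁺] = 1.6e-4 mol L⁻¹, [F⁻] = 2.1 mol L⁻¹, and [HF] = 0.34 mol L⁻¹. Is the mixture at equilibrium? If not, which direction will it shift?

yes, at equilibrium

Q = [H⁺]·[F⁻] / [HF] = (1.6e-4)·(2.1) / (0.34) = 9.9e-4
Q = 9.9e-4 = Keq; the system is at equilibrium.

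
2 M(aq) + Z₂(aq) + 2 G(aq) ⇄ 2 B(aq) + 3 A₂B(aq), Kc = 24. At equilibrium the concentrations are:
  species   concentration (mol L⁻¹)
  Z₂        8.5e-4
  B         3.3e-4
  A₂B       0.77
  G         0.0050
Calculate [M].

At equilibrium, Kc = [B]²·[A₂B]³ / ([M]²·[Z₂]·[G]²) = 24.
(3.3e-4)²·(0.77)³ / (([M])²·(8.5e-4)·(0.0050)²) = 24
[M]² = 0.0975 ⇒ [M] = 0.31 mol L⁻¹

[M] = 0.31 mol L⁻¹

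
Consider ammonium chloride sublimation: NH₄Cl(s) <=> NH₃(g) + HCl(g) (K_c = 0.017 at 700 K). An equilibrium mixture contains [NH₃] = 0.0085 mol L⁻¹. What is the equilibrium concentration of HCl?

[HCl] = 2.0 mol L⁻¹

(NH₄Cl is a pure solid — omitted from K_c.)
At equilibrium, K_c = [NH₃]·[HCl] = 0.017.
(0.0085)·([HCl]) = 0.017
[HCl] = 2.00 = 2.0 mol L⁻¹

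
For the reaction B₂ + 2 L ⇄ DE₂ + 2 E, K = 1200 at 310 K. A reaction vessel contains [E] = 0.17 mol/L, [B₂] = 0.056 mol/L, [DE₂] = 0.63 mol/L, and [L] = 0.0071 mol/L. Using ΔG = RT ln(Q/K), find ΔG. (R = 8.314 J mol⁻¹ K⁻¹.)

ΔG = 4.33 kJ/mol

Q = [DE₂]·[E]² / ([B₂]·[L]²) = (0.63)·(0.17)² / ((0.056)·(0.0071)²) = 6450
ΔG = RT ln(Q/K) = (8.314 J mol⁻¹ K⁻¹)(310 K) × ln(6450/1200)
   = (2.577 kJ/mol)(1.682) = 4.33 kJ/mol
ΔG > 0, so the forward reaction is non-spontaneous (proceeds in reverse).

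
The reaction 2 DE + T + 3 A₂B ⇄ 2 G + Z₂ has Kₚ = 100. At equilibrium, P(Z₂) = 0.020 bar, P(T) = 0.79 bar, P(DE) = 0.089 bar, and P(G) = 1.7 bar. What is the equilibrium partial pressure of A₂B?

At equilibrium, Kₚ = P(G)²·P(Z₂) / (P(DE)²·P(T)·P(A₂B)³) = 100.
(1.7)²·(0.020) / ((0.089)²·(0.79)·(P(A₂B))³) = 100
P(A₂B)³ = 0.0924 ⇒ P(A₂B) = 0.45 bar

P(A₂B) = 0.45 bar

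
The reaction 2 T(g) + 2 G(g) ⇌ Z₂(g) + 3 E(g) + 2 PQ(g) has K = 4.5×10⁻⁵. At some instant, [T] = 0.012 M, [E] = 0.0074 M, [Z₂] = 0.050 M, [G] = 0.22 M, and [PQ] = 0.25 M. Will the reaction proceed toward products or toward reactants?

Q = [Z₂]·[E]³·[PQ]² / ([T]²·[G]²) = (0.050)·(0.0074)³·(0.25)² / ((0.012)²·(0.22)²) = 1.8×10⁻⁴
Q = 1.8×10⁻⁴ > K = 4.5×10⁻⁵, so the reverse reaction proceeds.

toward reactants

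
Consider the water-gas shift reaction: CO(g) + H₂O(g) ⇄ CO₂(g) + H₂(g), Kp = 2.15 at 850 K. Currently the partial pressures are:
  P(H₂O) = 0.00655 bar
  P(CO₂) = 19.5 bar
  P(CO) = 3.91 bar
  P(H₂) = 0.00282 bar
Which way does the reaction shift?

neither direction; the system is at equilibrium

Qp = P(CO₂)·P(H₂) / (P(CO)·P(H₂O)) = (19.5)·(0.00282) / ((3.91)·(0.00655)) = 2.15
Qp = 2.15 = Kp, so the system is already at equilibrium.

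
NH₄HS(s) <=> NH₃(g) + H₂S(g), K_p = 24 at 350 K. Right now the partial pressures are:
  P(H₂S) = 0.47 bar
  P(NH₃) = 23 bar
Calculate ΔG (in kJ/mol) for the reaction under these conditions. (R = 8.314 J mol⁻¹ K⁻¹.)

ΔG = -2.32 kJ/mol

(NH₄HS is a pure solid — omitted from Q_p.)
Q_p = P(NH₃)·P(H₂S) = (23)·(0.47) = 10.8
ΔG = RT ln(Q_p/K_p) = (8.314 J mol⁻¹ K⁻¹)(350 K) × ln(10.8/24)
   = (2.910 kJ/mol)(-0.7985) = -2.32 kJ/mol
ΔG < 0, so the forward reaction is spontaneous (proceeds forward).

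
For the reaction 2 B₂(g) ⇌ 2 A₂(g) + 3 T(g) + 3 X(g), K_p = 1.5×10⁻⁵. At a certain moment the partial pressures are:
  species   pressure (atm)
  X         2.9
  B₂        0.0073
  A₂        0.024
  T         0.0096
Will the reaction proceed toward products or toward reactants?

Q_p = P(A₂)²·P(T)³·P(X)³ / P(B₂)² = (0.024)²·(0.0096)³·(2.9)³ / (0.0073)² = 2.3×10⁻⁴
Q_p = 2.3×10⁻⁴ > K_p = 1.5×10⁻⁵, so the reverse reaction proceeds.

in the reverse direction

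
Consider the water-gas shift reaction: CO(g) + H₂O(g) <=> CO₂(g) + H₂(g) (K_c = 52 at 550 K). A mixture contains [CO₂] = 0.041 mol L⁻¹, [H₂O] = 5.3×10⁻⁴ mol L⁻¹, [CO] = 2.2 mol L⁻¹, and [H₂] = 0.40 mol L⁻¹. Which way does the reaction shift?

Q_c = [CO₂]·[H₂] / ([CO]·[H₂O]) = (0.041)·(0.40) / ((2.2)·(5.3×10⁻⁴)) = 14
Q_c = 14 < K_c = 52, so the forward reaction proceeds.

to the right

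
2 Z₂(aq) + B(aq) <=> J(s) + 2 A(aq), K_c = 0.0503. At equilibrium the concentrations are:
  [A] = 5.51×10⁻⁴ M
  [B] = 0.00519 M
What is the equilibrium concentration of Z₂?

[Z₂] = 0.0341 M

(J is a pure solid — omitted from K_c.)
At equilibrium, K_c = [A]² / ([Z₂]²·[B]) = 0.0503.
(5.51×10⁻⁴)² / (([Z₂])²·(0.00519)) = 0.0503
[Z₂]² = 0.00116 ⇒ [Z₂] = 0.0341 M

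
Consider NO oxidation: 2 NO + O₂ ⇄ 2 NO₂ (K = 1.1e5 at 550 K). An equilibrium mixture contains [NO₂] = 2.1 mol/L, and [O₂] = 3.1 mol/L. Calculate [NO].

[NO] = 0.0036 mol/L

At equilibrium, K = [NO₂]² / ([NO]²·[O₂]) = 1.1e5.
(2.1)² / (([NO])²·(3.1)) = 1.1e5
[NO]² = 1.29e-5 ⇒ [NO] = 0.0036 mol/L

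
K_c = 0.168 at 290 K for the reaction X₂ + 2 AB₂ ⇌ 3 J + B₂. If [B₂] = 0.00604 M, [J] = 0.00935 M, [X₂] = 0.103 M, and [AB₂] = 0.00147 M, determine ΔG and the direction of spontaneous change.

ΔG = -4.88 kJ/mol; the forward reaction is spontaneous

Q_c = [J]³·[B₂] / ([X₂]·[AB₂]²) = (0.00935)³·(0.00604) / ((0.103)·(0.00147)²) = 0.0222
ΔG = RT ln(Q_c/K_c) = (8.314 J mol⁻¹ K⁻¹)(290 K) × ln(0.0222/0.168)
   = (2.411 kJ/mol)(-2.024) = -4.88 kJ/mol
ΔG < 0, so the forward reaction is spontaneous (proceeds forward).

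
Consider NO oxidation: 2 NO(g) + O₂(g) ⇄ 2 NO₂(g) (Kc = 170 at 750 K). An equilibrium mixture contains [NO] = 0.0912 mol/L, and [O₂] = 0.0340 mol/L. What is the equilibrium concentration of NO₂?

[NO₂] = 0.219 mol/L

At equilibrium, Kc = [NO₂]² / ([NO]²·[O₂]) = 170.
([NO₂])² / ((0.0912)²·(0.0340)) = 170
[NO₂]² = 0.0481 ⇒ [NO₂] = 0.219 mol/L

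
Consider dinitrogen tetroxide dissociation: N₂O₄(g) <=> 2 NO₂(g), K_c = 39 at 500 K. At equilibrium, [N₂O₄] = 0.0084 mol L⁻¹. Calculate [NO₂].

At equilibrium, K_c = [NO₂]² / [N₂O₄] = 39.
([NO₂])² / (0.0084) = 39
[NO₂]² = 0.328 ⇒ [NO₂] = 0.57 mol L⁻¹

[NO₂] = 0.57 mol L⁻¹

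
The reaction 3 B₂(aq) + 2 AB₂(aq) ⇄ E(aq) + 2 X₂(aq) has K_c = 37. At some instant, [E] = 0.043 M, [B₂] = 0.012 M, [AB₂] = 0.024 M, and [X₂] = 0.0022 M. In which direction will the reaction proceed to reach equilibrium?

Q_c = [E]·[X₂]² / ([B₂]³·[AB₂]²) = (0.043)·(0.0022)² / ((0.012)³·(0.024)²) = 210
Q_c = 210 > K_c = 37, so the reverse reaction proceeds.

in the reverse direction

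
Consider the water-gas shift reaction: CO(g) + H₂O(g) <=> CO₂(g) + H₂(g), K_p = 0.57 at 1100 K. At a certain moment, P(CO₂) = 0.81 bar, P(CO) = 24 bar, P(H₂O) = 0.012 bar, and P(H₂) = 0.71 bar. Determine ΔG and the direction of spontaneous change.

Q_p = P(CO₂)·P(H₂) / (P(CO)·P(H₂O)) = (0.81)·(0.71) / ((24)·(0.012)) = 2.00
ΔG = RT ln(Q_p/K_p) = (8.314 J mol⁻¹ K⁻¹)(1100 K) × ln(2.00/0.57)
   = (9.145 kJ/mol)(1.255) = 11.5 kJ/mol
ΔG > 0, so the forward reaction is non-spontaneous (proceeds in reverse).

ΔG = 11.5 kJ/mol; the forward reaction is non-spontaneous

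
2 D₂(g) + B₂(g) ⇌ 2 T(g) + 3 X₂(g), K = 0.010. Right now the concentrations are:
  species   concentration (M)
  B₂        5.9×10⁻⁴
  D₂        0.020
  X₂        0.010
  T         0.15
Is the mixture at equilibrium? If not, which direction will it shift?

Q = [T]²·[X₂]³ / ([D₂]²·[B₂]) = (0.15)²·(0.010)³ / ((0.020)²·(5.9×10⁻⁴)) = 0.095
Q = 0.095 > K = 0.010: net reverse reaction.

no; Q > K, reaction proceeds in reverse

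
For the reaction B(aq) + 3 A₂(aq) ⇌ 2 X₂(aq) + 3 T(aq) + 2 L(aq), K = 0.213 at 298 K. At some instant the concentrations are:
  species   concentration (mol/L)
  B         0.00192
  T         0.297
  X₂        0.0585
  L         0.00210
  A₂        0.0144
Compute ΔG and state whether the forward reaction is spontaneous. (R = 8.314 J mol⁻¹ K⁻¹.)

Q = [X₂]²·[T]³·[L]² / ([B]·[A₂]³) = (0.0585)²·(0.297)³·(0.00210)² / ((0.00192)·(0.0144)³) = 0.0690
ΔG = RT ln(Q/K) = (8.314 J mol⁻¹ K⁻¹)(298 K) × ln(0.0690/0.213)
   = (2.478 kJ/mol)(-1.127) = -2.79 kJ/mol
ΔG < 0, so the forward reaction is spontaneous (proceeds forward).

ΔG = -2.79 kJ/mol; the forward reaction is spontaneous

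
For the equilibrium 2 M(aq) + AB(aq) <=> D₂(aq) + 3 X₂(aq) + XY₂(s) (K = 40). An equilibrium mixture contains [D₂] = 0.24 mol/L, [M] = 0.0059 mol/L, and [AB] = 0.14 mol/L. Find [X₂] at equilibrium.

(XY₂ is a pure solid — omitted from K.)
At equilibrium, K = [D₂]·[X₂]³ / ([M]²·[AB]) = 40.
(0.24)·([X₂])³ / ((0.0059)²·(0.14)) = 40
[X₂]³ = 8.12×10⁻⁴ ⇒ [X₂] = 0.093 mol/L

[X₂] = 0.093 mol/L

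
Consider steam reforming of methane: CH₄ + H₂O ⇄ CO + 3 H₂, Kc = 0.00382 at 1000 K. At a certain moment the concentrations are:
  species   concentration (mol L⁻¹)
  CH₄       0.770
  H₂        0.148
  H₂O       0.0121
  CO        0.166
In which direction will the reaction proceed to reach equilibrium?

Qc = [CO]·[H₂]³ / ([CH₄]·[H₂O]) = (0.166)·(0.148)³ / ((0.770)·(0.0121)) = 0.0578
Qc = 0.0578 > Kc = 0.00382, so the reverse reaction proceeds.

reverse (toward reactants)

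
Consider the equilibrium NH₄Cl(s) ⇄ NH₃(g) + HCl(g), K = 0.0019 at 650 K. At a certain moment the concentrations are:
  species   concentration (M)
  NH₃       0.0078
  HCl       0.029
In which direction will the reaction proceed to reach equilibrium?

forward (toward products)

(NH₄Cl is a pure solid — omitted from Q.)
Q = [NH₃]·[HCl] = (0.0078)·(0.029) = 2.3e-4
Q = 2.3e-4 < K = 0.0019, so the forward reaction proceeds.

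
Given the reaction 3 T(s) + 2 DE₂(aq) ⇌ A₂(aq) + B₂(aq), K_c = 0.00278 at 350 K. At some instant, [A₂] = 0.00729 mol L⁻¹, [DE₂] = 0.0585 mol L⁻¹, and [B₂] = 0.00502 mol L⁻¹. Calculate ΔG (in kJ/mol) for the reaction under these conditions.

(T is a pure solid — omitted from Q_c.)
Q_c = [A₂]·[B₂] / [DE₂]² = (0.00729)·(0.00502) / (0.0585)² = 0.0107
ΔG = RT ln(Q_c/K_c) = (8.314 J mol⁻¹ K⁻¹)(350 K) × ln(0.0107/0.00278)
   = (2.910 kJ/mol)(1.348) = 3.92 kJ/mol
ΔG > 0, so the forward reaction is non-spontaneous (proceeds in reverse).

ΔG = 3.92 kJ/mol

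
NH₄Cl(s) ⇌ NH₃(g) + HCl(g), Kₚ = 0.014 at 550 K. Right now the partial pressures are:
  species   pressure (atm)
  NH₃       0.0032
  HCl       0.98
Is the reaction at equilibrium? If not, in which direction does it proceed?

(NH₄Cl is a pure solid — omitted from Qₚ.)
Qₚ = P(NH₃)·P(HCl) = (0.0032)·(0.98) = 0.0031
Qₚ = 0.0031 < Kₚ = 0.014, so the forward reaction proceeds.

forward (toward products)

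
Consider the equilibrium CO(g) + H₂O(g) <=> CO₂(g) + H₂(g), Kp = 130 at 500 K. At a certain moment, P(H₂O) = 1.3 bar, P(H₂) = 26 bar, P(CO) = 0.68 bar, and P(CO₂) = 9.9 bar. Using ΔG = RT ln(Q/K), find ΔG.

Qp = P(CO₂)·P(H₂) / (P(CO)·P(H₂O)) = (9.9)·(26) / ((0.68)·(1.3)) = 291
ΔG = RT ln(Qp/Kp) = (8.314 J mol⁻¹ K⁻¹)(500 K) × ln(291/130)
   = (4.157 kJ/mol)(0.8058) = 3.35 kJ/mol
ΔG > 0, so the forward reaction is non-spontaneous (proceeds in reverse).

ΔG = 3.35 kJ/mol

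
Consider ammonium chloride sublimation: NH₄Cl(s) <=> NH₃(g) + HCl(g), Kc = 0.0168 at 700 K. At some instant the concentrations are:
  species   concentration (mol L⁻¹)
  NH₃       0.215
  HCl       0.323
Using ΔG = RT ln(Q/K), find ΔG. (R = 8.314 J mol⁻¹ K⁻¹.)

(NH₄Cl is a pure solid — omitted from Qc.)
Qc = [NH₃]·[HCl] = (0.215)·(0.323) = 0.0694
ΔG = RT ln(Qc/Kc) = (8.314 J mol⁻¹ K⁻¹)(700 K) × ln(0.0694/0.0168)
   = (5.820 kJ/mol)(1.419) = 8.26 kJ/mol
ΔG > 0, so the forward reaction is non-spontaneous (proceeds in reverse).

ΔG = 8.26 kJ/mol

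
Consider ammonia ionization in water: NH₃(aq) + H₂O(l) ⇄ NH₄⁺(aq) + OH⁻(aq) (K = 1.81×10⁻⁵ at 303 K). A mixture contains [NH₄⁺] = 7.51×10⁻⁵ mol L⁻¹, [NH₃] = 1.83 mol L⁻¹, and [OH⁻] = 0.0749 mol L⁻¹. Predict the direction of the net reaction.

forward (toward products)

(H₂O is a pure liquid — omitted from Q.)
Q = [NH₄⁺]·[OH⁻] / [NH₃] = (7.51×10⁻⁵)·(0.0749) / (1.83) = 3.07×10⁻⁶
Q = 3.07×10⁻⁶ < K = 1.81×10⁻⁵, so the forward reaction proceeds.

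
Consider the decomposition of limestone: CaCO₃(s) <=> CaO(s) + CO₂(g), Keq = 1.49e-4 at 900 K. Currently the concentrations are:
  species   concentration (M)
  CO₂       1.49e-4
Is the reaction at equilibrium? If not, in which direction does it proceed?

(CaCO₃, CaO are pure solids — omitted from Q.)
Q = [CO₂] = 1.49e-4
Q = 1.49e-4 = Keq, so the system is already at equilibrium.

at equilibrium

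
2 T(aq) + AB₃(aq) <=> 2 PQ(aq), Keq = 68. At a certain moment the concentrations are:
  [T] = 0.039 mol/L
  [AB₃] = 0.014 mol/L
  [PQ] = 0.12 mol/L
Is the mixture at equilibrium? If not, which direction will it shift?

Q = [PQ]² / ([T]²·[AB₃]) = (0.12)² / ((0.039)²·(0.014)) = 680
Q = 680 > Keq = 68: net reverse reaction.

no; Q > K, reaction proceeds in reverse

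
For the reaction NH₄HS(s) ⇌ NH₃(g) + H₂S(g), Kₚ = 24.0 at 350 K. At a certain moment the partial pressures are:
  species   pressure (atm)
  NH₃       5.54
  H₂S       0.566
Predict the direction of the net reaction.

(NH₄HS is a pure solid — omitted from Qₚ.)
Qₚ = P(NH₃)·P(H₂S) = (5.54)·(0.566) = 3.14
Qₚ = 3.14 < Kₚ = 24.0, so the forward reaction proceeds.

forward (toward products)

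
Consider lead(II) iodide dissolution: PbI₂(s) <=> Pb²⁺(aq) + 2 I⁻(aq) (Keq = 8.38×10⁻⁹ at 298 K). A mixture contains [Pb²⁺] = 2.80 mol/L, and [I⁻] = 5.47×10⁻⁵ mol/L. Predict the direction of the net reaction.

at equilibrium

(PbI₂ is a pure solid — omitted from Q.)
Q = [Pb²⁺]·[I⁻]² = (2.80)·(5.47×10⁻⁵)² = 8.38×10⁻⁹
Q = 8.38×10⁻⁹ = Keq, so the system is already at equilibrium.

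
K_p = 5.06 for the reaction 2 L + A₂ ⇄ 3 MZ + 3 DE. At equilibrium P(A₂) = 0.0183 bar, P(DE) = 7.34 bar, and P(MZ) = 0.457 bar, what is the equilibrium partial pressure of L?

P(L) = 20.2 bar

At equilibrium, K_p = P(MZ)³·P(DE)³ / (P(L)²·P(A₂)) = 5.06.
(0.457)³·(7.34)³ / ((P(L))²·(0.0183)) = 5.06
P(L)² = 408 ⇒ P(L) = 20.2 bar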